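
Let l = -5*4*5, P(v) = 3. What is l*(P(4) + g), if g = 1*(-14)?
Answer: 1100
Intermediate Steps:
l = -100 (l = -20*5 = -100)
g = -14
l*(P(4) + g) = -100*(3 - 14) = -100*(-11) = 1100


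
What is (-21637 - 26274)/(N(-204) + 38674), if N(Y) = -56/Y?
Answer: -2443461/1972388 ≈ -1.2388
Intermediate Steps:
(-21637 - 26274)/(N(-204) + 38674) = (-21637 - 26274)/(-56/(-204) + 38674) = -47911/(-56*(-1/204) + 38674) = -47911/(14/51 + 38674) = -47911/1972388/51 = -47911*51/1972388 = -2443461/1972388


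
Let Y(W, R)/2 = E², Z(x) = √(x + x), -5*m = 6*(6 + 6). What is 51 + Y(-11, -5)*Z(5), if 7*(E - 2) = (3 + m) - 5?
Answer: 51 + 288*√10/1225 ≈ 51.743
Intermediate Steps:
m = -72/5 (m = -6*(6 + 6)/5 = -6*12/5 = -⅕*72 = -72/5 ≈ -14.400)
E = -12/35 (E = 2 + ((3 - 72/5) - 5)/7 = 2 + (-57/5 - 5)/7 = 2 + (⅐)*(-82/5) = 2 - 82/35 = -12/35 ≈ -0.34286)
Z(x) = √2*√x (Z(x) = √(2*x) = √2*√x)
Y(W, R) = 288/1225 (Y(W, R) = 2*(-12/35)² = 2*(144/1225) = 288/1225)
51 + Y(-11, -5)*Z(5) = 51 + 288*(√2*√5)/1225 = 51 + 288*√10/1225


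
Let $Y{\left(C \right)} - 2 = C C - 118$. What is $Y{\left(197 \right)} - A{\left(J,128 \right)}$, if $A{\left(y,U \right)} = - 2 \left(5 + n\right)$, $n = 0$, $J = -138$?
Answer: $38703$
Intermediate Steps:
$Y{\left(C \right)} = -116 + C^{2}$ ($Y{\left(C \right)} = 2 + \left(C C - 118\right) = 2 + \left(C^{2} - 118\right) = 2 + \left(-118 + C^{2}\right) = -116 + C^{2}$)
$A{\left(y,U \right)} = -10$ ($A{\left(y,U \right)} = - 2 \left(5 + 0\right) = \left(-2\right) 5 = -10$)
$Y{\left(197 \right)} - A{\left(J,128 \right)} = \left(-116 + 197^{2}\right) - -10 = \left(-116 + 38809\right) + 10 = 38693 + 10 = 38703$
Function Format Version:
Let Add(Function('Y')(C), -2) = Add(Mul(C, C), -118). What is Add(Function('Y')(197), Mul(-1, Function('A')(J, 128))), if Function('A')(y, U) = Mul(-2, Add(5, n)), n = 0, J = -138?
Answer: 38703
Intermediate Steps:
Function('Y')(C) = Add(-116, Pow(C, 2)) (Function('Y')(C) = Add(2, Add(Mul(C, C), -118)) = Add(2, Add(Pow(C, 2), -118)) = Add(2, Add(-118, Pow(C, 2))) = Add(-116, Pow(C, 2)))
Function('A')(y, U) = -10 (Function('A')(y, U) = Mul(-2, Add(5, 0)) = Mul(-2, 5) = -10)
Add(Function('Y')(197), Mul(-1, Function('A')(J, 128))) = Add(Add(-116, Pow(197, 2)), Mul(-1, -10)) = Add(Add(-116, 38809), 10) = Add(38693, 10) = 38703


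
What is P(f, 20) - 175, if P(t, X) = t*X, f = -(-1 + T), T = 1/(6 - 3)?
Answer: -485/3 ≈ -161.67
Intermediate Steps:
T = ⅓ (T = 1/3 = ⅓ ≈ 0.33333)
f = ⅔ (f = -(-1 + ⅓) = -1*(-⅔) = ⅔ ≈ 0.66667)
P(t, X) = X*t
P(f, 20) - 175 = 20*(⅔) - 175 = 40/3 - 175 = -485/3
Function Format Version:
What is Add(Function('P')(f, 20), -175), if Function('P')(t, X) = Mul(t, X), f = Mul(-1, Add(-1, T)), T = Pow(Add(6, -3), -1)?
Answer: Rational(-485, 3) ≈ -161.67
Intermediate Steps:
T = Rational(1, 3) (T = Pow(3, -1) = Rational(1, 3) ≈ 0.33333)
f = Rational(2, 3) (f = Mul(-1, Add(-1, Rational(1, 3))) = Mul(-1, Rational(-2, 3)) = Rational(2, 3) ≈ 0.66667)
Function('P')(t, X) = Mul(X, t)
Add(Function('P')(f, 20), -175) = Add(Mul(20, Rational(2, 3)), -175) = Add(Rational(40, 3), -175) = Rational(-485, 3)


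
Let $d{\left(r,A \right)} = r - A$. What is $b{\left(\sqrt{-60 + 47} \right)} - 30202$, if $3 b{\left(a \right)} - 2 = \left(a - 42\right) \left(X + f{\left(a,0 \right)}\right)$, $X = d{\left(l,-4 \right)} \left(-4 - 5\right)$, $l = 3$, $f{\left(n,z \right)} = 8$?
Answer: $- \frac{88294}{3} - \frac{55 i \sqrt{13}}{3} \approx -29431.0 - 66.102 i$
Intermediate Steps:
$X = -63$ ($X = \left(3 - -4\right) \left(-4 - 5\right) = \left(3 + 4\right) \left(-9\right) = 7 \left(-9\right) = -63$)
$b{\left(a \right)} = \frac{2312}{3} - \frac{55 a}{3}$ ($b{\left(a \right)} = \frac{2}{3} + \frac{\left(a - 42\right) \left(-63 + 8\right)}{3} = \frac{2}{3} + \frac{\left(-42 + a\right) \left(-55\right)}{3} = \frac{2}{3} + \frac{2310 - 55 a}{3} = \frac{2}{3} - \left(-770 + \frac{55 a}{3}\right) = \frac{2312}{3} - \frac{55 a}{3}$)
$b{\left(\sqrt{-60 + 47} \right)} - 30202 = \left(\frac{2312}{3} - \frac{55 \sqrt{-60 + 47}}{3}\right) - 30202 = \left(\frac{2312}{3} - \frac{55 \sqrt{-13}}{3}\right) - 30202 = \left(\frac{2312}{3} - \frac{55 i \sqrt{13}}{3}\right) - 30202 = - \frac{88294}{3} - \frac{55 i \sqrt{13}}{3}$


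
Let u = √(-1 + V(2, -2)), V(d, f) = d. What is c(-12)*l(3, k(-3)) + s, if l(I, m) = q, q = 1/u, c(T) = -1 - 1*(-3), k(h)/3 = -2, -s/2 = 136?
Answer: -270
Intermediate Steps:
s = -272 (s = -2*136 = -272)
k(h) = -6 (k(h) = 3*(-2) = -6)
c(T) = 2 (c(T) = -1 + 3 = 2)
u = 1 (u = √(-1 + 2) = √1 = 1)
q = 1 (q = 1/1 = 1)
l(I, m) = 1
c(-12)*l(3, k(-3)) + s = 2*1 - 272 = 2 - 272 = -270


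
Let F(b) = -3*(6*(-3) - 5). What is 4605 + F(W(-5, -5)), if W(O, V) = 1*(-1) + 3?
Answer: 4674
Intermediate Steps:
W(O, V) = 2 (W(O, V) = -1 + 3 = 2)
F(b) = 69 (F(b) = -3*(-18 - 5) = -3*(-23) = 69)
4605 + F(W(-5, -5)) = 4605 + 69 = 4674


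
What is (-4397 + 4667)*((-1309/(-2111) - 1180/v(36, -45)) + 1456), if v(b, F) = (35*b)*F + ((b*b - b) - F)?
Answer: 1022027768130/2598641 ≈ 3.9329e+5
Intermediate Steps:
v(b, F) = b² - F - b + 35*F*b (v(b, F) = 35*F*b + ((b² - b) - F) = 35*F*b + (b² - F - b) = b² - F - b + 35*F*b)
(-4397 + 4667)*((-1309/(-2111) - 1180/v(36, -45)) + 1456) = (-4397 + 4667)*((-1309/(-2111) - 1180/(36² - 1*(-45) - 1*36 + 35*(-45)*36)) + 1456) = 270*((-1309*(-1/2111) - 1180/(1296 + 45 - 36 - 56700)) + 1456) = 270*((1309/2111 - 1180/(-55395)) + 1456) = 270*((1309/2111 - 1180*(-1/55395)) + 1456) = 270*((1309/2111 + 236/11079) + 1456) = 270*(15000607/23387769 + 1456) = 270*(34067592271/23387769) = 1022027768130/2598641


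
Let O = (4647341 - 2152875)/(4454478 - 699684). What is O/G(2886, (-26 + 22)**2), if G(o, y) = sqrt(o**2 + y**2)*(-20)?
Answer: -1247233*sqrt(2082313)/156373127170440 ≈ -1.1510e-5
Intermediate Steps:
O = 1247233/1877397 (O = 2494466/3754794 = 2494466*(1/3754794) = 1247233/1877397 ≈ 0.66434)
G(o, y) = -20*sqrt(o**2 + y**2)
O/G(2886, (-26 + 22)**2) = 1247233/(1877397*((-20*sqrt(2886**2 + ((-26 + 22)**2)**2)))) = 1247233/(1877397*((-20*sqrt(8328996 + ((-4)**2)**2)))) = 1247233/(1877397*((-20*sqrt(8328996 + 16**2)))) = 1247233/(1877397*((-20*sqrt(8328996 + 256)))) = 1247233/(1877397*((-40*sqrt(2082313)))) = 1247233*(-sqrt(2082313)/83292520)/1877397 = -1247233*sqrt(2082313)/156373127170440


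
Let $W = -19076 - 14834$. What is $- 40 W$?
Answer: $1356400$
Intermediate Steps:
$W = -33910$ ($W = -19076 - 14834 = -33910$)
$- 40 W = \left(-40\right) \left(-33910\right) = 1356400$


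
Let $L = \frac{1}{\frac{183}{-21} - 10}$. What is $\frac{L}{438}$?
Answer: $- \frac{7}{57378} \approx -0.000122$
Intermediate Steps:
$L = - \frac{7}{131}$ ($L = \frac{1}{183 \left(- \frac{1}{21}\right) - 10} = \frac{1}{- \frac{61}{7} - 10} = \frac{1}{- \frac{131}{7}} = - \frac{7}{131} \approx -0.053435$)
$\frac{L}{438} = - \frac{7}{131 \cdot 438} = \left(- \frac{7}{131}\right) \frac{1}{438} = - \frac{7}{57378}$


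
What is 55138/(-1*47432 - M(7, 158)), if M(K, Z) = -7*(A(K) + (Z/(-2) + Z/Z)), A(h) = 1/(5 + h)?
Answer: -661656/575729 ≈ -1.1492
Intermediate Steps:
M(K, Z) = -7 - 7/(5 + K) + 7*Z/2 (M(K, Z) = -7*(1/(5 + K) + (Z/(-2) + Z/Z)) = -7*(1/(5 + K) + (Z*(-1/2) + 1)) = -7*(1/(5 + K) + (-Z/2 + 1)) = -7*(1/(5 + K) + (1 - Z/2)) = -7*(1 + 1/(5 + K) - Z/2) = -7 - 7/(5 + K) + 7*Z/2)
55138/(-1*47432 - M(7, 158)) = 55138/(-1*47432 - 7*(-2 + (-2 + 158)*(5 + 7))/(2*(5 + 7))) = 55138/(-47432 - 7*(-2 + 156*12)/(2*12)) = 55138/(-47432 - 7*(-2 + 1872)/(2*12)) = 55138/(-47432 - 7*1870/(2*12)) = 55138/(-47432 - 1*6545/12) = 55138/(-47432 - 6545/12) = 55138/(-575729/12) = 55138*(-12/575729) = -661656/575729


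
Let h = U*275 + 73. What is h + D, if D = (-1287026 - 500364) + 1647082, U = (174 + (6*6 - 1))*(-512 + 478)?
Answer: -2094385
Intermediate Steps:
U = -7106 (U = (174 + (36 - 1))*(-34) = (174 + 35)*(-34) = 209*(-34) = -7106)
D = -140308 (D = -1787390 + 1647082 = -140308)
h = -1954077 (h = -7106*275 + 73 = -1954150 + 73 = -1954077)
h + D = -1954077 - 140308 = -2094385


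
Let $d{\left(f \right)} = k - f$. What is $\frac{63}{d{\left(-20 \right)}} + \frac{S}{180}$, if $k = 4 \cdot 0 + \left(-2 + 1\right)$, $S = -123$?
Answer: $\frac{3001}{1140} \approx 2.6325$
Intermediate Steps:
$k = -1$ ($k = 0 - 1 = -1$)
$d{\left(f \right)} = -1 - f$
$\frac{63}{d{\left(-20 \right)}} + \frac{S}{180} = \frac{63}{-1 - -20} - \frac{123}{180} = \frac{63}{-1 + 20} - \frac{41}{60} = \frac{63}{19} - \frac{41}{60} = \frac{3001}{1140}$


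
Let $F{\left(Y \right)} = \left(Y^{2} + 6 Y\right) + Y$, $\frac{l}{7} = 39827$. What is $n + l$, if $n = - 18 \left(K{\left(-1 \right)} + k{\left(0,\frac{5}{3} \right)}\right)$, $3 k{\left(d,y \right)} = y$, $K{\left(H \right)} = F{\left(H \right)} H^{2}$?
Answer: $278887$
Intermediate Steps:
$l = 278789$ ($l = 7 \cdot 39827 = 278789$)
$F{\left(Y \right)} = Y^{2} + 7 Y$
$K{\left(H \right)} = H^{3} \left(7 + H\right)$ ($K{\left(H \right)} = H \left(7 + H\right) H^{2} = H^{3} \left(7 + H\right)$)
$k{\left(d,y \right)} = \frac{y}{3}$
$n = 98$ ($n = - 18 \left(\left(-1\right)^{3} \left(7 - 1\right) + \frac{5 \cdot \frac{1}{3}}{3}\right) = - 18 \left(\left(-1\right) 6 + \frac{5 \cdot \frac{1}{3}}{3}\right) = - 18 \left(-6 + \frac{1}{3} \cdot \frac{5}{3}\right) = - 18 \left(-6 + \frac{5}{9}\right) = \left(-18\right) \left(- \frac{49}{9}\right) = 98$)
$n + l = 98 + 278789 = 278887$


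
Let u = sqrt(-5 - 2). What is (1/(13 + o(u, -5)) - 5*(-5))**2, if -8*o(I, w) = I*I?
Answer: 7745089/12321 ≈ 628.61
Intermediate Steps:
u = I*sqrt(7) (u = sqrt(-7) = I*sqrt(7) ≈ 2.6458*I)
o(I, w) = -I**2/8 (o(I, w) = -I*I/8 = -I**2/8)
(1/(13 + o(u, -5)) - 5*(-5))**2 = (1/(13 - (I*sqrt(7))**2/8) - 5*(-5))**2 = (1/(13 - 1/8*(-7)) + 25)**2 = (1/(13 + 7/8) + 25)**2 = (1/(111/8) + 25)**2 = (8/111 + 25)**2 = (2783/111)**2 = 7745089/12321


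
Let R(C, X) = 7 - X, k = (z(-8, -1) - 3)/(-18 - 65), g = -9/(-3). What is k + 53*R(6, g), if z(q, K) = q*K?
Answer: 17591/83 ≈ 211.94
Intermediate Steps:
z(q, K) = K*q
g = 3 (g = -9*(-⅓) = 3)
k = -5/83 (k = (-1*(-8) - 3)/(-18 - 65) = (8 - 3)/(-83) = 5*(-1/83) = -5/83 ≈ -0.060241)
k + 53*R(6, g) = -5/83 + 53*(7 - 1*3) = -5/83 + 53*(7 - 3) = -5/83 + 53*4 = -5/83 + 212 = 17591/83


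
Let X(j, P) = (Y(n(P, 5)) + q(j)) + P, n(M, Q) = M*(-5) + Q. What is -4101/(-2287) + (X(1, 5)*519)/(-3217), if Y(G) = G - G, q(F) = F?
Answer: 6071199/7357279 ≈ 0.82520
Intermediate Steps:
n(M, Q) = Q - 5*M (n(M, Q) = -5*M + Q = Q - 5*M)
Y(G) = 0
X(j, P) = P + j (X(j, P) = (0 + j) + P = j + P = P + j)
-4101/(-2287) + (X(1, 5)*519)/(-3217) = -4101/(-2287) + ((5 + 1)*519)/(-3217) = -4101*(-1/2287) + (6*519)*(-1/3217) = 4101/2287 + 3114*(-1/3217) = 4101/2287 - 3114/3217 = 6071199/7357279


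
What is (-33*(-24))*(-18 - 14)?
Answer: -25344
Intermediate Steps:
(-33*(-24))*(-18 - 14) = 792*(-32) = -25344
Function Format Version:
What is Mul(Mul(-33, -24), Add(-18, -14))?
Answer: -25344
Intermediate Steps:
Mul(Mul(-33, -24), Add(-18, -14)) = Mul(792, -32) = -25344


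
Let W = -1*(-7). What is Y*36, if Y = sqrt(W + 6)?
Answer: 36*sqrt(13) ≈ 129.80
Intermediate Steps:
W = 7
Y = sqrt(13) (Y = sqrt(7 + 6) = sqrt(13) ≈ 3.6056)
Y*36 = sqrt(13)*36 = 36*sqrt(13)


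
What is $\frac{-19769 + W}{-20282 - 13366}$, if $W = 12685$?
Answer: $\frac{1771}{8412} \approx 0.21053$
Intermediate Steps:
$\frac{-19769 + W}{-20282 - 13366} = \frac{-19769 + 12685}{-20282 - 13366} = - \frac{7084}{-33648} = \left(-7084\right) \left(- \frac{1}{33648}\right) = \frac{1771}{8412}$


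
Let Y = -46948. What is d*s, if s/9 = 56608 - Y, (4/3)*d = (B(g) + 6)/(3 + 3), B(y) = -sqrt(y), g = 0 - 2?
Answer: 699003 - 233001*I*sqrt(2)/2 ≈ 6.99e+5 - 1.6476e+5*I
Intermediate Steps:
g = -2
d = 3/4 - I*sqrt(2)/8 (d = 3*((-sqrt(-2) + 6)/(3 + 3))/4 = 3*((-I*sqrt(2) + 6)/6)/4 = 3*((-I*sqrt(2) + 6)*(1/6))/4 = 3*((6 - I*sqrt(2))*(1/6))/4 = 3*(1 - I*sqrt(2)/6)/4 = 3/4 - I*sqrt(2)/8 ≈ 0.75 - 0.17678*I)
s = 932004 (s = 9*(56608 - 1*(-46948)) = 9*(56608 + 46948) = 9*103556 = 932004)
d*s = (3/4 - I*sqrt(2)/8)*932004 = 699003 - 233001*I*sqrt(2)/2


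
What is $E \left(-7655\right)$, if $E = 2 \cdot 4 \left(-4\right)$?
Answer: $244960$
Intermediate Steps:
$E = -32$ ($E = 8 \left(-4\right) = -32$)
$E \left(-7655\right) = \left(-32\right) \left(-7655\right) = 244960$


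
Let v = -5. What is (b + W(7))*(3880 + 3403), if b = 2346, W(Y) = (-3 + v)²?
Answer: 17552030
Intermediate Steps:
W(Y) = 64 (W(Y) = (-3 - 5)² = (-8)² = 64)
(b + W(7))*(3880 + 3403) = (2346 + 64)*(3880 + 3403) = 2410*7283 = 17552030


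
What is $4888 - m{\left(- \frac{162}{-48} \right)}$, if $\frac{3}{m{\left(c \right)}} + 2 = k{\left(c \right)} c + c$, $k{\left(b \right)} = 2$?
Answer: $\frac{317696}{65} \approx 4887.6$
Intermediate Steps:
$m{\left(c \right)} = \frac{3}{-2 + 3 c}$ ($m{\left(c \right)} = \frac{3}{-2 + \left(2 c + c\right)} = \frac{3}{-2 + 3 c}$)
$4888 - m{\left(- \frac{162}{-48} \right)} = 4888 - \frac{3}{-2 + 3 \left(- \frac{162}{-48}\right)} = 4888 - \frac{3}{-2 + 3 \left(\left(-162\right) \left(- \frac{1}{48}\right)\right)} = 4888 - \frac{3}{-2 + 3 \cdot \frac{27}{8}} = 4888 - \frac{3}{-2 + \frac{81}{8}} = 4888 - \frac{3}{\frac{65}{8}} = 4888 - 3 \cdot \frac{8}{65} = 4888 - \frac{24}{65} = \frac{317696}{65}$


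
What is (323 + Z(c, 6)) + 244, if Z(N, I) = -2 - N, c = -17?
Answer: 582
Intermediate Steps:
(323 + Z(c, 6)) + 244 = (323 + (-2 - 1*(-17))) + 244 = (323 + (-2 + 17)) + 244 = (323 + 15) + 244 = 338 + 244 = 582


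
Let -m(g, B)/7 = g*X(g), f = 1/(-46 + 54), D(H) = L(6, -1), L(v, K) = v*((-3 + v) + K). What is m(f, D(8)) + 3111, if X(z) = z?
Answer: 199097/64 ≈ 3110.9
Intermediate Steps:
L(v, K) = v*(-3 + K + v)
D(H) = 12 (D(H) = 6*(-3 - 1 + 6) = 6*2 = 12)
f = ⅛ (f = 1/8 = ⅛ ≈ 0.12500)
m(g, B) = -7*g² (m(g, B) = -7*g*g = -7*g²)
m(f, D(8)) + 3111 = -7*(⅛)² + 3111 = -7*1/64 + 3111 = -7/64 + 3111 = 199097/64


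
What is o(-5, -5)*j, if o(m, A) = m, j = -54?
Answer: 270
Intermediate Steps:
o(-5, -5)*j = -5*(-54) = 270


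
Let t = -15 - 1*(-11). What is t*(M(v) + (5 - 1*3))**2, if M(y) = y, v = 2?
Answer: -64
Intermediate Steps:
t = -4 (t = -15 + 11 = -4)
t*(M(v) + (5 - 1*3))**2 = -4*(2 + (5 - 1*3))**2 = -4*(2 + (5 - 3))**2 = -4*(2 + 2)**2 = -4*4**2 = -4*16 = -64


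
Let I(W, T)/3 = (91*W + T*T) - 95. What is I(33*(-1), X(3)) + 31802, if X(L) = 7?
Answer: 22655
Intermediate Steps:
I(W, T) = -285 + 3*T² + 273*W (I(W, T) = 3*((91*W + T*T) - 95) = 3*((91*W + T²) - 95) = 3*((T² + 91*W) - 95) = 3*(-95 + T² + 91*W) = -285 + 3*T² + 273*W)
I(33*(-1), X(3)) + 31802 = (-285 + 3*7² + 273*(33*(-1))) + 31802 = (-285 + 3*49 + 273*(-33)) + 31802 = (-285 + 147 - 9009) + 31802 = -9147 + 31802 = 22655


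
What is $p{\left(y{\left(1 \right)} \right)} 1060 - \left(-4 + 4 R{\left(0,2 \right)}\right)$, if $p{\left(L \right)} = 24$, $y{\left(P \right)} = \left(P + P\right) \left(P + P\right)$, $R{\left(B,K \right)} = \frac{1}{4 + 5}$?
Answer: $\frac{228992}{9} \approx 25444.0$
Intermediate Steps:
$R{\left(B,K \right)} = \frac{1}{9}$
$y{\left(P \right)} = 4 P^{2}$ ($y{\left(P \right)} = 2 P 2 P = 4 P^{2}$)
$p{\left(y{\left(1 \right)} \right)} 1060 - \left(-4 + 4 R{\left(0,2 \right)}\right) = 24 \cdot 1060 + \left(\left(-4\right) \frac{1}{9} + 4\right) = 25440 + \left(- \frac{4}{9} + 4\right) = 25440 + \frac{32}{9} = \frac{228992}{9}$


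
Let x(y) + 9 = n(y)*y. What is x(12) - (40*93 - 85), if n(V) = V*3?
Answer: -3212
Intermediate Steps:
n(V) = 3*V
x(y) = -9 + 3*y² (x(y) = -9 + (3*y)*y = -9 + 3*y²)
x(12) - (40*93 - 85) = (-9 + 3*12²) - (40*93 - 85) = (-9 + 3*144) - (3720 - 85) = (-9 + 432) - 1*3635 = 423 - 3635 = -3212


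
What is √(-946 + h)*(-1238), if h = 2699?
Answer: -1238*√1753 ≈ -51834.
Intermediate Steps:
√(-946 + h)*(-1238) = √(-946 + 2699)*(-1238) = √1753*(-1238) = -1238*√1753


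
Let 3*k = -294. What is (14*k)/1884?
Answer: -343/471 ≈ -0.72824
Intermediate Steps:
k = -98 (k = (⅓)*(-294) = -98)
(14*k)/1884 = (14*(-98))/1884 = -1372*1/1884 = -343/471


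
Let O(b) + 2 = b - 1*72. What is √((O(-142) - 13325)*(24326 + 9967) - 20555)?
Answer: 2*I*√116095517 ≈ 21550.0*I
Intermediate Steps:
O(b) = -74 + b (O(b) = -2 + (b - 1*72) = -2 + (b - 72) = -2 + (-72 + b) = -74 + b)
√((O(-142) - 13325)*(24326 + 9967) - 20555) = √(((-74 - 142) - 13325)*(24326 + 9967) - 20555) = √((-216 - 13325)*34293 - 20555) = √(-13541*34293 - 20555) = √(-464361513 - 20555) = √(-464382068) = 2*I*√116095517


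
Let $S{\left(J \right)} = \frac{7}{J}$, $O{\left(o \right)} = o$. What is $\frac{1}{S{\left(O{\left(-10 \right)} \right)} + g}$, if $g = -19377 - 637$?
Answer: $- \frac{10}{200147} \approx -4.9963 \cdot 10^{-5}$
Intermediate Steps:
$g = -20014$
$\frac{1}{S{\left(O{\left(-10 \right)} \right)} + g} = \frac{1}{\frac{7}{-10} - 20014} = \frac{1}{7 \left(- \frac{1}{10}\right) - 20014} = \frac{1}{- \frac{7}{10} - 20014} = \frac{1}{- \frac{200147}{10}} = - \frac{10}{200147}$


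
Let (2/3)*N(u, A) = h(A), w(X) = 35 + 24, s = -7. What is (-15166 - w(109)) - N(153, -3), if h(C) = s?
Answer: -30429/2 ≈ -15215.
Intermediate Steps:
h(C) = -7
w(X) = 59
N(u, A) = -21/2 (N(u, A) = (3/2)*(-7) = -21/2)
(-15166 - w(109)) - N(153, -3) = (-15166 - 1*59) - 1*(-21/2) = (-15166 - 59) + 21/2 = -15225 + 21/2 = -30429/2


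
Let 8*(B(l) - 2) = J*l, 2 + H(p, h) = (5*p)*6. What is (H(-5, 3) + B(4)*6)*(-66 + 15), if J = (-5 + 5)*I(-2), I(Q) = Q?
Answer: 7140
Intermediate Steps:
H(p, h) = -2 + 30*p (H(p, h) = -2 + (5*p)*6 = -2 + 30*p)
J = 0 (J = (-5 + 5)*(-2) = 0*(-2) = 0)
B(l) = 2 (B(l) = 2 + (0*l)/8 = 2 + (⅛)*0 = 2 + 0 = 2)
(H(-5, 3) + B(4)*6)*(-66 + 15) = ((-2 + 30*(-5)) + 2*6)*(-66 + 15) = ((-2 - 150) + 12)*(-51) = (-152 + 12)*(-51) = -140*(-51) = 7140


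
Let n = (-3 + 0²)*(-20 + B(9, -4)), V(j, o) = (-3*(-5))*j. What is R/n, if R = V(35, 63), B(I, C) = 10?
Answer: 35/2 ≈ 17.500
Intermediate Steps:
V(j, o) = 15*j
R = 525 (R = 15*35 = 525)
n = 30 (n = (-3 + 0²)*(-20 + 10) = (-3 + 0)*(-10) = -3*(-10) = 30)
R/n = 525/30 = (1/30)*525 = 35/2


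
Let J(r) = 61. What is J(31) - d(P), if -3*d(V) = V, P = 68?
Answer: 251/3 ≈ 83.667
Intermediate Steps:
d(V) = -V/3
J(31) - d(P) = 61 - (-1)*68/3 = 61 - 1*(-68/3) = 61 + 68/3 = 251/3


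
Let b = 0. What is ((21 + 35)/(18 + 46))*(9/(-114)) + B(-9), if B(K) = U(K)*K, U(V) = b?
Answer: -21/304 ≈ -0.069079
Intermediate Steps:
U(V) = 0
B(K) = 0 (B(K) = 0*K = 0)
((21 + 35)/(18 + 46))*(9/(-114)) + B(-9) = ((21 + 35)/(18 + 46))*(9/(-114)) + 0 = (56/64)*(9*(-1/114)) + 0 = (56*(1/64))*(-3/38) + 0 = (7/8)*(-3/38) + 0 = -21/304 + 0 = -21/304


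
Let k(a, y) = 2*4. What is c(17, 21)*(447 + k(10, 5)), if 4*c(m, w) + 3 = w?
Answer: 4095/2 ≈ 2047.5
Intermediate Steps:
c(m, w) = -¾ + w/4
k(a, y) = 8
c(17, 21)*(447 + k(10, 5)) = (-¾ + (¼)*21)*(447 + 8) = (-¾ + 21/4)*455 = (9/2)*455 = 4095/2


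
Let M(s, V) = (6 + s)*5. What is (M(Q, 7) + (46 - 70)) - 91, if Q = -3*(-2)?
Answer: -55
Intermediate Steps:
Q = 6
M(s, V) = 30 + 5*s
(M(Q, 7) + (46 - 70)) - 91 = ((30 + 5*6) + (46 - 70)) - 91 = ((30 + 30) - 24) - 91 = (60 - 24) - 91 = 36 - 91 = -55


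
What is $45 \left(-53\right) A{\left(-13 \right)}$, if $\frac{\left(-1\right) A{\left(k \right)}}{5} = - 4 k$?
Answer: $620100$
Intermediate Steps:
$A{\left(k \right)} = 20 k$ ($A{\left(k \right)} = - 5 \left(- 4 k\right) = 20 k$)
$45 \left(-53\right) A{\left(-13 \right)} = 45 \left(-53\right) 20 \left(-13\right) = \left(-2385\right) \left(-260\right) = 620100$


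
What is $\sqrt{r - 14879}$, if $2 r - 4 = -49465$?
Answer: $\frac{i \sqrt{158438}}{2} \approx 199.02 i$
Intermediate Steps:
$r = - \frac{49461}{2}$ ($r = 2 + \frac{1}{2} \left(-49465\right) = 2 - \frac{49465}{2} = - \frac{49461}{2} \approx -24731.0$)
$\sqrt{r - 14879} = \sqrt{- \frac{49461}{2} - 14879} = \sqrt{- \frac{79219}{2}} = \frac{i \sqrt{158438}}{2}$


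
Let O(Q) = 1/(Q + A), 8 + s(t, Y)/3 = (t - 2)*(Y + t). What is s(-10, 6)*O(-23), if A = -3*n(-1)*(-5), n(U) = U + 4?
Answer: 60/11 ≈ 5.4545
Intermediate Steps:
n(U) = 4 + U
s(t, Y) = -24 + 3*(-2 + t)*(Y + t) (s(t, Y) = -24 + 3*((t - 2)*(Y + t)) = -24 + 3*((-2 + t)*(Y + t)) = -24 + 3*(-2 + t)*(Y + t))
A = 45 (A = -3*(4 - 1)*(-5) = -3*3*(-5) = -9*(-5) = 45)
O(Q) = 1/(45 + Q) (O(Q) = 1/(Q + 45) = 1/(45 + Q))
s(-10, 6)*O(-23) = (-24 - 6*6 - 6*(-10) + 3*(-10)**2 + 3*6*(-10))/(45 - 23) = (-24 - 36 + 60 + 3*100 - 180)/22 = (-24 - 36 + 60 + 300 - 180)*(1/22) = 120*(1/22) = 60/11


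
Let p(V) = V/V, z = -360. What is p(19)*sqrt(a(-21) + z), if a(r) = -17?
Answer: I*sqrt(377) ≈ 19.417*I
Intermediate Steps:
p(V) = 1
p(19)*sqrt(a(-21) + z) = 1*sqrt(-17 - 360) = 1*sqrt(-377) = 1*(I*sqrt(377)) = I*sqrt(377)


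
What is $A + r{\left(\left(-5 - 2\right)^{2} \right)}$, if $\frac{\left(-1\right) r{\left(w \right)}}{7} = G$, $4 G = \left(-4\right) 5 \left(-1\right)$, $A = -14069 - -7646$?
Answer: $-6458$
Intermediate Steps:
$A = -6423$ ($A = -14069 + 7646 = -6423$)
$G = 5$ ($G = \frac{\left(-4\right) 5 \left(-1\right)}{4} = \frac{\left(-20\right) \left(-1\right)}{4} = \frac{1}{4} \cdot 20 = 5$)
$r{\left(w \right)} = -35$ ($r{\left(w \right)} = \left(-7\right) 5 = -35$)
$A + r{\left(\left(-5 - 2\right)^{2} \right)} = -6423 - 35 = -6458$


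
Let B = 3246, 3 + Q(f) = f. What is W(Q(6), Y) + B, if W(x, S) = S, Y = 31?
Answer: 3277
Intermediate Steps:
Q(f) = -3 + f
W(Q(6), Y) + B = 31 + 3246 = 3277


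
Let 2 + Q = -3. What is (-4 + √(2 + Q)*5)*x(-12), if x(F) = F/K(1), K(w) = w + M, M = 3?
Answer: 12 - 15*I*√3 ≈ 12.0 - 25.981*I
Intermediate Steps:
Q = -5 (Q = -2 - 3 = -5)
K(w) = 3 + w (K(w) = w + 3 = 3 + w)
x(F) = F/4 (x(F) = F/(3 + 1) = F/4)
(-4 + √(2 + Q)*5)*x(-12) = (-4 + √(2 - 5)*5)*((¼)*(-12)) = (-4 + √(-3)*5)*(-3) = (-4 + (I*√3)*5)*(-3) = (-4 + 5*I*√3)*(-3) = 12 - 15*I*√3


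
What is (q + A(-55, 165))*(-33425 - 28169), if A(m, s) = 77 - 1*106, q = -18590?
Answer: 1146818686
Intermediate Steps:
A(m, s) = -29 (A(m, s) = 77 - 106 = -29)
(q + A(-55, 165))*(-33425 - 28169) = (-18590 - 29)*(-33425 - 28169) = -18619*(-61594) = 1146818686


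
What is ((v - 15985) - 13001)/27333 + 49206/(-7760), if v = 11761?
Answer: -739306799/106052040 ≈ -6.9712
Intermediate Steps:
((v - 15985) - 13001)/27333 + 49206/(-7760) = ((11761 - 15985) - 13001)/27333 + 49206/(-7760) = (-4224 - 13001)*(1/27333) + 49206*(-1/7760) = -17225*1/27333 - 24603/3880 = -17225/27333 - 24603/3880 = -739306799/106052040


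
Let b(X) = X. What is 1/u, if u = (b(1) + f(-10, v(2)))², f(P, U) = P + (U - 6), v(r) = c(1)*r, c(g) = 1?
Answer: 1/169 ≈ 0.0059172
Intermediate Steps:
v(r) = r (v(r) = 1*r = r)
f(P, U) = -6 + P + U (f(P, U) = P + (-6 + U) = -6 + P + U)
u = 169 (u = (1 + (-6 - 10 + 2))² = (1 - 14)² = (-13)² = 169)
1/u = 1/169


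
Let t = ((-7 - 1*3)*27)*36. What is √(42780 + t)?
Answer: 2*√8265 ≈ 181.82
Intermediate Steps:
t = -9720 (t = ((-7 - 3)*27)*36 = -10*27*36 = -270*36 = -9720)
√(42780 + t) = √(42780 - 9720) = √33060 = 2*√8265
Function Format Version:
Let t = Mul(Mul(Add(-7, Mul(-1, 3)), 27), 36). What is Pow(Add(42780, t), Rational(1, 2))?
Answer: Mul(2, Pow(8265, Rational(1, 2))) ≈ 181.82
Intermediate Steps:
t = -9720 (t = Mul(Mul(Add(-7, -3), 27), 36) = Mul(Mul(-10, 27), 36) = Mul(-270, 36) = -9720)
Pow(Add(42780, t), Rational(1, 2)) = Pow(Add(42780, -9720), Rational(1, 2)) = Pow(33060, Rational(1, 2)) = Mul(2, Pow(8265, Rational(1, 2)))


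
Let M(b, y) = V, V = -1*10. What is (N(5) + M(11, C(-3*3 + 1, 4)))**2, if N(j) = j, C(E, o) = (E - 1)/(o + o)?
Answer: 25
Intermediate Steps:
C(E, o) = (-1 + E)/(2*o) (C(E, o) = (-1 + E)/((2*o)) = (-1 + E)*(1/(2*o)) = (-1 + E)/(2*o))
V = -10
M(b, y) = -10
(N(5) + M(11, C(-3*3 + 1, 4)))**2 = (5 - 10)**2 = (-5)**2 = 25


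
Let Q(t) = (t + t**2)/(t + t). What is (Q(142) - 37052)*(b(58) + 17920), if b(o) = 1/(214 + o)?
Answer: -360503738601/544 ≈ -6.6269e+8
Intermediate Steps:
Q(t) = (t + t**2)/(2*t) (Q(t) = (t + t**2)/((2*t)) = (t + t**2)*(1/(2*t)) = (t + t**2)/(2*t))
(Q(142) - 37052)*(b(58) + 17920) = ((1/2 + (1/2)*142) - 37052)*(1/(214 + 58) + 17920) = ((1/2 + 71) - 37052)*(1/272 + 17920) = (143/2 - 37052)*(1/272 + 17920) = -73961/2*4874241/272 = -360503738601/544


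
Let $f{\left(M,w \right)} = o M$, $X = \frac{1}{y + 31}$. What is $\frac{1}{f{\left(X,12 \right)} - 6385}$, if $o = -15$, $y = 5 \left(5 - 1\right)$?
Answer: $- \frac{17}{108550} \approx -0.00015661$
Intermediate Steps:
$y = 20$ ($y = 5 \cdot 4 = 20$)
$X = \frac{1}{51}$ ($X = \frac{1}{20 + 31} = \frac{1}{51} \approx 0.019608$)
$f{\left(M,w \right)} = - 15 M$
$\frac{1}{f{\left(X,12 \right)} - 6385} = \frac{1}{\left(-15\right) \frac{1}{51} - 6385} = \frac{1}{- \frac{5}{17} - 6385} = \frac{1}{- \frac{108550}{17}} = - \frac{17}{108550}$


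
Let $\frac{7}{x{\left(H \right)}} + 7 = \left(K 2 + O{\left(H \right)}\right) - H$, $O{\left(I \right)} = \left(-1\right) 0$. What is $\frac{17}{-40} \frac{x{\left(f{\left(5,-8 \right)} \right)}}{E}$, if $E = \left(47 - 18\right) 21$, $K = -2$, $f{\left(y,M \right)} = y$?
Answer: $\frac{17}{55680} \approx 0.00030532$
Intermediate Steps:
$O{\left(I \right)} = 0$
$E = 609$ ($E = 29 \cdot 21 = 609$)
$x{\left(H \right)} = \frac{7}{-11 - H}$ ($x{\left(H \right)} = \frac{7}{-7 - \left(4 + H\right)} = \frac{7}{-11 - H}$)
$\frac{17}{-40} \frac{x{\left(f{\left(5,-8 \right)} \right)}}{E} = \frac{17}{-40} \frac{\left(-7\right) \frac{1}{11 + 5}}{609} = 17 \left(- \frac{1}{40}\right) - \frac{7}{16} \cdot \frac{1}{609} = - \frac{17 \left(-7\right) \frac{1}{16} \cdot \frac{1}{609}}{40} = - \frac{17 \left(\left(- \frac{7}{16}\right) \frac{1}{609}\right)}{40} = \left(- \frac{17}{40}\right) \left(- \frac{1}{1392}\right) = \frac{17}{55680}$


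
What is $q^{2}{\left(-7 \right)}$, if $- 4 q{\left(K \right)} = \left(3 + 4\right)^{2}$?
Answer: $\frac{2401}{16} \approx 150.06$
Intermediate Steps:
$q{\left(K \right)} = - \frac{49}{4}$ ($q{\left(K \right)} = - \frac{\left(3 + 4\right)^{2}}{4} = - \frac{7^{2}}{4} = \left(- \frac{1}{4}\right) 49 = - \frac{49}{4}$)
$q^{2}{\left(-7 \right)} = \left(- \frac{49}{4}\right)^{2} = \frac{2401}{16}$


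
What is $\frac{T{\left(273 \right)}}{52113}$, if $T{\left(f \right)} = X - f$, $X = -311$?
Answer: $- \frac{584}{52113} \approx -0.011206$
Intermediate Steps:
$T{\left(f \right)} = -311 - f$
$\frac{T{\left(273 \right)}}{52113} = \frac{-311 - 273}{52113} = \left(-311 - 273\right) \frac{1}{52113} = \left(-584\right) \frac{1}{52113} = - \frac{584}{52113}$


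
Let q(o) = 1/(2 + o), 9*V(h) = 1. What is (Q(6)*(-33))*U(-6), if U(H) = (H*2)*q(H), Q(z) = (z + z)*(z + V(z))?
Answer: -7260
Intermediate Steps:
V(h) = 1/9 (V(h) = (1/9)*1 = 1/9)
Q(z) = 2*z*(1/9 + z) (Q(z) = (z + z)*(z + 1/9) = (2*z)*(1/9 + z) = 2*z*(1/9 + z))
U(H) = 2*H/(2 + H) (U(H) = (H*2)/(2 + H) = (2*H)/(2 + H) = 2*H/(2 + H))
(Q(6)*(-33))*U(-6) = (((2/9)*6*(1 + 9*6))*(-33))*(2*(-6)/(2 - 6)) = (((2/9)*6*(1 + 54))*(-33))*(2*(-6)/(-4)) = (((2/9)*6*55)*(-33))*(2*(-6)*(-1/4)) = ((220/3)*(-33))*3 = -2420*3 = -7260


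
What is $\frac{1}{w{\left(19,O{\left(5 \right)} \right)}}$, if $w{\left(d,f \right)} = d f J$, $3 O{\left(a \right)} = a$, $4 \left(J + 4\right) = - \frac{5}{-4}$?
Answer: $- \frac{48}{5605} \approx -0.0085638$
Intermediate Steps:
$J = - \frac{59}{16}$ ($J = -4 + \frac{\left(-5\right) \frac{1}{-4}}{4} = -4 + \frac{\left(-5\right) \left(- \frac{1}{4}\right)}{4} = -4 + \frac{1}{4} \cdot \frac{5}{4} = -4 + \frac{5}{16} = - \frac{59}{16} \approx -3.6875$)
$O{\left(a \right)} = \frac{a}{3}$
$w{\left(d,f \right)} = - \frac{59 d f}{16}$ ($w{\left(d,f \right)} = d f \left(- \frac{59}{16}\right) = - \frac{59 d f}{16}$)
$\frac{1}{w{\left(19,O{\left(5 \right)} \right)}} = \frac{1}{\left(- \frac{59}{16}\right) 19 \cdot \frac{1}{3} \cdot 5} = \frac{1}{\left(- \frac{59}{16}\right) 19 \cdot \frac{5}{3}} = \frac{1}{- \frac{5605}{48}} = - \frac{48}{5605}$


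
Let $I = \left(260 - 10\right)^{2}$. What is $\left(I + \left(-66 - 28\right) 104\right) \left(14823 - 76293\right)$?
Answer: $-3240944280$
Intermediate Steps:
$I = 62500$ ($I = 250^{2} = 62500$)
$\left(I + \left(-66 - 28\right) 104\right) \left(14823 - 76293\right) = \left(62500 + \left(-66 - 28\right) 104\right) \left(14823 - 76293\right) = \left(62500 - 9776\right) \left(-61470\right) = 52724 \left(-61470\right) = -3240944280$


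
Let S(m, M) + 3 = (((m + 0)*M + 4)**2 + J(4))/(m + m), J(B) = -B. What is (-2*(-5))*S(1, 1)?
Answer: 75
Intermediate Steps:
S(m, M) = -3 + (-4 + (4 + M*m)**2)/(2*m) (S(m, M) = -3 + (((m + 0)*M + 4)**2 - 1*4)/(m + m) = -3 + ((m*M + 4)**2 - 4)/((2*m)) = -3 + ((M*m + 4)**2 - 4)*(1/(2*m)) = -3 + ((4 + M*m)**2 - 4)*(1/(2*m)) = -3 + (-4 + (4 + M*m)**2)*(1/(2*m)) = -3 + (-4 + (4 + M*m)**2)/(2*m))
(-2*(-5))*S(1, 1) = (-2*(-5))*((1/2)*(-4 + (4 + 1*1)**2 - 6*1)/1) = 10*((1/2)*1*(-4 + (4 + 1)**2 - 6)) = 10*((1/2)*1*(-4 + 5**2 - 6)) = 10*((1/2)*1*(-4 + 25 - 6)) = 10*((1/2)*1*15) = 10*(15/2) = 75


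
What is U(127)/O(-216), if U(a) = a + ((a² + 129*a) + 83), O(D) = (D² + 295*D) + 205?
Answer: -32722/16859 ≈ -1.9409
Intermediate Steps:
O(D) = 205 + D² + 295*D
U(a) = 83 + a² + 130*a (U(a) = a + (83 + a² + 129*a) = 83 + a² + 130*a)
U(127)/O(-216) = (83 + 127² + 130*127)/(205 + (-216)² + 295*(-216)) = (83 + 16129 + 16510)/(205 + 46656 - 63720) = 32722/(-16859) = 32722*(-1/16859) = -32722/16859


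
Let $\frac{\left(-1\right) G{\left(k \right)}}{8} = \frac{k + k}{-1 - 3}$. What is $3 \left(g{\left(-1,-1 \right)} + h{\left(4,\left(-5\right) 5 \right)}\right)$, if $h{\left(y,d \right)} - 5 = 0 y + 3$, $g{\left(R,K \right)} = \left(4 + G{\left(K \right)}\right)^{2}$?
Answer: $24$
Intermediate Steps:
$G{\left(k \right)} = 4 k$ ($G{\left(k \right)} = - 8 \frac{k + k}{-1 - 3} = - 8 \frac{2 k}{-4} = - 8 \cdot 2 k \left(- \frac{1}{4}\right) = - 8 \left(- \frac{k}{2}\right) = 4 k$)
$g{\left(R,K \right)} = \left(4 + 4 K\right)^{2}$
$h{\left(y,d \right)} = 8$ ($h{\left(y,d \right)} = 5 + \left(0 y + 3\right) = 5 + \left(0 + 3\right) = 5 + 3 = 8$)
$3 \left(g{\left(-1,-1 \right)} + h{\left(4,\left(-5\right) 5 \right)}\right) = 3 \left(16 \left(1 - 1\right)^{2} + 8\right) = 3 \left(16 \cdot 0^{2} + 8\right) = 3 \left(16 \cdot 0 + 8\right) = 3 \left(0 + 8\right) = 3 \cdot 8 = 24$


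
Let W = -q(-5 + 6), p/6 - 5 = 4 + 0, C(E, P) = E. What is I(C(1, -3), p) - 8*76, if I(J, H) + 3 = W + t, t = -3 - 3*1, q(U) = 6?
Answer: -623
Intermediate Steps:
p = 54 (p = 30 + 6*(4 + 0) = 30 + 6*4 = 30 + 24 = 54)
t = -6 (t = -3 - 3 = -6)
W = -6 (W = -1*6 = -6)
I(J, H) = -15 (I(J, H) = -3 + (-6 - 6) = -3 - 12 = -15)
I(C(1, -3), p) - 8*76 = -15 - 8*76 = -15 - 608 = -623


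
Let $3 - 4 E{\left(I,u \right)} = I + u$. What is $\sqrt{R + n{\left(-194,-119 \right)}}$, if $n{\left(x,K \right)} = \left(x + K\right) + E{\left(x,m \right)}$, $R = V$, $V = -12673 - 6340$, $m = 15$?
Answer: $\frac{i \sqrt{77122}}{2} \approx 138.85 i$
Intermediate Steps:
$E{\left(I,u \right)} = \frac{3}{4} - \frac{I}{4} - \frac{u}{4}$ ($E{\left(I,u \right)} = \frac{3}{4} - \frac{I + u}{4} = \frac{3}{4} - \left(\frac{I}{4} + \frac{u}{4}\right) = \frac{3}{4} - \frac{I}{4} - \frac{u}{4}$)
$V = -19013$
$R = -19013$
$n{\left(x,K \right)} = -3 + K + \frac{3 x}{4}$ ($n{\left(x,K \right)} = \left(x + K\right) - \left(3 + \frac{x}{4}\right) = \left(K + x\right) - \left(3 + \frac{x}{4}\right) = -3 + K + \frac{3 x}{4}$)
$\sqrt{R + n{\left(-194,-119 \right)}} = \sqrt{-19013 - \frac{535}{2}} = \sqrt{- \frac{38561}{2}} = \frac{i \sqrt{77122}}{2}$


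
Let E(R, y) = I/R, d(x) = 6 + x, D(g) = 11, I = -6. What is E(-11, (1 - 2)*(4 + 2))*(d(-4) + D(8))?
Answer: 78/11 ≈ 7.0909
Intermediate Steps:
E(R, y) = -6/R
E(-11, (1 - 2)*(4 + 2))*(d(-4) + D(8)) = (-6/(-11))*((6 - 4) + 11) = (-6*(-1/11))*(2 + 11) = (6/11)*13 = 78/11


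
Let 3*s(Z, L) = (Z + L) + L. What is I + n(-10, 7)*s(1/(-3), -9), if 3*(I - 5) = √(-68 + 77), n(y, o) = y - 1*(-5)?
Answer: 329/9 ≈ 36.556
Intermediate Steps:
n(y, o) = 5 + y (n(y, o) = y + 5 = 5 + y)
s(Z, L) = Z/3 + 2*L/3 (s(Z, L) = ((Z + L) + L)/3 = ((L + Z) + L)/3 = (Z + 2*L)/3 = Z/3 + 2*L/3)
I = 6 (I = 5 + √(-68 + 77)/3 = 5 + √9/3 = 5 + (⅓)*3 = 5 + 1 = 6)
I + n(-10, 7)*s(1/(-3), -9) = 6 + (5 - 10)*((⅓)/(-3) + (⅔)*(-9)) = 6 - 5*((⅓)*(-⅓) - 6) = 6 - 5*(-⅑ - 6) = 6 - 5*(-55/9) = 6 + 275/9 = 329/9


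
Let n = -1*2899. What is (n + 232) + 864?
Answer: -1803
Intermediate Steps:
n = -2899
(n + 232) + 864 = (-2899 + 232) + 864 = -2667 + 864 = -1803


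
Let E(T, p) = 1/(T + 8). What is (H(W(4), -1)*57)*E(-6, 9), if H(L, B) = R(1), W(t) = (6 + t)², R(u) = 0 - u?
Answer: -57/2 ≈ -28.500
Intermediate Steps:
R(u) = -u
H(L, B) = -1 (H(L, B) = -1*1 = -1)
E(T, p) = 1/(8 + T)
(H(W(4), -1)*57)*E(-6, 9) = (-1*57)/(8 - 6) = -57/2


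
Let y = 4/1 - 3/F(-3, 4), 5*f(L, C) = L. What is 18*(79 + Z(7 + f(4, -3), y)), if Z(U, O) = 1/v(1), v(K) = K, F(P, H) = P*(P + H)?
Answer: 1440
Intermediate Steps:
F(P, H) = P*(H + P)
f(L, C) = L/5
y = 5 (y = 4/1 - 3*(-1/(3*(4 - 3))) = 4*1 - 3/((-3*1)) = 4 - 3/(-3) = 4 - 3*(-⅓) = 4 + 1 = 5)
Z(U, O) = 1 (Z(U, O) = 1/1 = 1)
18*(79 + Z(7 + f(4, -3), y)) = 18*(79 + 1) = 18*80 = 1440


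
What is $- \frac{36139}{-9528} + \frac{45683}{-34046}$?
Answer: $\frac{397560385}{162195144} \approx 2.4511$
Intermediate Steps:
$- \frac{36139}{-9528} + \frac{45683}{-34046} = \left(-36139\right) \left(- \frac{1}{9528}\right) + 45683 \left(- \frac{1}{34046}\right) = \frac{36139}{9528} - \frac{45683}{34046} = \frac{397560385}{162195144}$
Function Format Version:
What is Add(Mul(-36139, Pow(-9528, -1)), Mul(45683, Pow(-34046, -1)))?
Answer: Rational(397560385, 162195144) ≈ 2.4511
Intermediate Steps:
Add(Mul(-36139, Pow(-9528, -1)), Mul(45683, Pow(-34046, -1))) = Add(Mul(-36139, Rational(-1, 9528)), Mul(45683, Rational(-1, 34046))) = Add(Rational(36139, 9528), Rational(-45683, 34046)) = Rational(397560385, 162195144)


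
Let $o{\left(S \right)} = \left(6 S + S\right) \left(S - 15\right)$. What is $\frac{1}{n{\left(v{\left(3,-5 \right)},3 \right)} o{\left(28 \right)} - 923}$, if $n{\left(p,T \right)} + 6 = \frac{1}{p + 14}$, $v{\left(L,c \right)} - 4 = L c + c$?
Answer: $- \frac{1}{17485} \approx -5.7192 \cdot 10^{-5}$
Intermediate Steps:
$o{\left(S \right)} = 7 S \left(-15 + S\right)$
$v{\left(L,c \right)} = 4 + c + L c$ ($v{\left(L,c \right)} = 4 + \left(L c + c\right) = 4 + \left(c + L c\right) = 4 + c + L c$)
$n{\left(p,T \right)} = -6 + \frac{1}{14 + p}$ ($n{\left(p,T \right)} = -6 + \frac{1}{p + 14} = -6 + \frac{1}{14 + p}$)
$\frac{1}{n{\left(v{\left(3,-5 \right)},3 \right)} o{\left(28 \right)} - 923} = \frac{1}{\frac{-83 - 6 \left(4 - 5 + 3 \left(-5\right)\right)}{14 + \left(4 - 5 + 3 \left(-5\right)\right)} 7 \cdot 28 \left(-15 + 28\right) - 923} = \frac{1}{\frac{-83 - 6 \left(4 - 5 - 15\right)}{14 - 16} \cdot 7 \cdot 28 \cdot 13 - 923} = \frac{1}{\frac{-83 - -96}{14 - 16} \cdot 2548 - 923} = \frac{1}{\frac{-83 + 96}{-2} \cdot 2548 - 923} = \frac{1}{\left(- \frac{1}{2}\right) 13 \cdot 2548 - 923} = \frac{1}{\left(- \frac{13}{2}\right) 2548 - 923} = \frac{1}{-16562 - 923} = \frac{1}{-17485} = - \frac{1}{17485}$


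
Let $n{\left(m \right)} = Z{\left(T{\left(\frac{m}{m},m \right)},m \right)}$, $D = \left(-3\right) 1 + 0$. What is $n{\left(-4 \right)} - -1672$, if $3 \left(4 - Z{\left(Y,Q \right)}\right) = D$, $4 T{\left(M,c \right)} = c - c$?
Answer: $1677$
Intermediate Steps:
$T{\left(M,c \right)} = 0$ ($T{\left(M,c \right)} = \frac{c - c}{4} = \frac{1}{4} \cdot 0 = 0$)
$D = -3$ ($D = -3 + 0 = -3$)
$Z{\left(Y,Q \right)} = 5$ ($Z{\left(Y,Q \right)} = 4 - -1 = 4 + 1 = 5$)
$n{\left(m \right)} = 5$
$n{\left(-4 \right)} - -1672 = 5 - -1672 = 5 + 1672 = 1677$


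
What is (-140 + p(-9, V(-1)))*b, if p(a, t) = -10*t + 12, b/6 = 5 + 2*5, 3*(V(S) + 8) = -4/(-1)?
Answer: -5520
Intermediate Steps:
V(S) = -20/3 (V(S) = -8 + (-4/(-1))/3 = -8 + (-4*(-1))/3 = -8 + (⅓)*4 = -8 + 4/3 = -20/3)
b = 90 (b = 6*(5 + 2*5) = 6*(5 + 10) = 6*15 = 90)
p(a, t) = 12 - 10*t
(-140 + p(-9, V(-1)))*b = (-140 + (12 - 10*(-20/3)))*90 = (-140 + (12 + 200/3))*90 = (-140 + 236/3)*90 = -184/3*90 = -5520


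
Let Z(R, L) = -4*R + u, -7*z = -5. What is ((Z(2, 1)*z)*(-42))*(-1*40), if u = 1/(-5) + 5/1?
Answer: -3840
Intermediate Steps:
z = 5/7 (z = -⅐*(-5) = 5/7 ≈ 0.71429)
u = 24/5 (u = 1*(-⅕) + 5*1 = -⅕ + 5 = 24/5 ≈ 4.8000)
Z(R, L) = 24/5 - 4*R (Z(R, L) = -4*R + 24/5 = 24/5 - 4*R)
((Z(2, 1)*z)*(-42))*(-1*40) = (((24/5 - 4*2)*(5/7))*(-42))*(-1*40) = (((24/5 - 8)*(5/7))*(-42))*(-40) = (-16/5*5/7*(-42))*(-40) = -16/7*(-42)*(-40) = 96*(-40) = -3840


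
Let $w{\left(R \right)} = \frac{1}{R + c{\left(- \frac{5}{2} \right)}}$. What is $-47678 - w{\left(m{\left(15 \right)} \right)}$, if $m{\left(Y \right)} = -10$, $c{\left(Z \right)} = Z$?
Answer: $- \frac{1191948}{25} \approx -47678.0$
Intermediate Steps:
$w{\left(R \right)} = \frac{1}{- \frac{5}{2} + R}$ ($w{\left(R \right)} = \frac{1}{R - \frac{5}{2}} = \frac{1}{- \frac{5}{2} + R}$)
$-47678 - w{\left(m{\left(15 \right)} \right)} = -47678 - \frac{2}{-5 + 2 \left(-10\right)} = -47678 - \frac{2}{-5 - 20} = -47678 - \frac{2}{-25} = -47678 - 2 \left(- \frac{1}{25}\right) = -47678 - - \frac{2}{25} = -47678 + \frac{2}{25} = - \frac{1191948}{25}$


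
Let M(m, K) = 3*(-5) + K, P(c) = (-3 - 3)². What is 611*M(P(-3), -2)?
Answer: -10387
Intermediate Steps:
P(c) = 36 (P(c) = (-6)² = 36)
M(m, K) = -15 + K
611*M(P(-3), -2) = 611*(-15 - 2) = 611*(-17) = -10387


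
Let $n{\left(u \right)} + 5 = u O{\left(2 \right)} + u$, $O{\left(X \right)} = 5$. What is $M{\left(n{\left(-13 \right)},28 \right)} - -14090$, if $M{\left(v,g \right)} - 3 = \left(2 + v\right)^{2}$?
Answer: $20654$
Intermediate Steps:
$n{\left(u \right)} = -5 + 6 u$ ($n{\left(u \right)} = -5 + \left(u 5 + u\right) = -5 + \left(5 u + u\right) = -5 + 6 u$)
$M{\left(v,g \right)} = 3 + \left(2 + v\right)^{2}$
$M{\left(n{\left(-13 \right)},28 \right)} - -14090 = \left(3 + \left(2 + \left(-5 + 6 \left(-13\right)\right)\right)^{2}\right) - -14090 = \left(3 + \left(2 - 83\right)^{2}\right) + 14090 = \left(3 + \left(-81\right)^{2}\right) + 14090 = \left(3 + 6561\right) + 14090 = 6564 + 14090 = 20654$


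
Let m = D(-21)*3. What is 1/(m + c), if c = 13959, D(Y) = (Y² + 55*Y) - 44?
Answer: 1/11685 ≈ 8.5580e-5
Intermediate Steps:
D(Y) = -44 + Y² + 55*Y
m = -2274 (m = (-44 + (-21)² + 55*(-21))*3 = (-44 + 441 - 1155)*3 = -758*3 = -2274)
1/(m + c) = 1/(-2274 + 13959) = 1/11685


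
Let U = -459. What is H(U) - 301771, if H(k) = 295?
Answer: -301476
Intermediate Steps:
H(U) - 301771 = 295 - 301771 = -301476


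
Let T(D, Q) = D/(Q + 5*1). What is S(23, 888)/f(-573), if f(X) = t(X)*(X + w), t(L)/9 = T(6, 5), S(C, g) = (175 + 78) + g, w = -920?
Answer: -5705/40311 ≈ -0.14152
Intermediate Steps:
S(C, g) = 253 + g
T(D, Q) = D/(5 + Q) (T(D, Q) = D/(Q + 5) = D/(5 + Q))
t(L) = 27/5 (t(L) = 9*(6/(5 + 5)) = 9*(6/10) = 9*(6*(⅒)) = 9*(⅗) = 27/5)
f(X) = -4968 + 27*X/5 (f(X) = 27*(X - 920)/5 = 27*(-920 + X)/5 = -4968 + 27*X/5)
S(23, 888)/f(-573) = (253 + 888)/(-4968 + (27/5)*(-573)) = 1141/(-4968 - 15471/5) = 1141/(-40311/5) = 1141*(-5/40311) = -5705/40311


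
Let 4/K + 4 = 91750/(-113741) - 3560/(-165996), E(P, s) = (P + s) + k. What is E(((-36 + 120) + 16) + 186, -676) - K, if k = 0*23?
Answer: -2197498204851/5646713699 ≈ -389.16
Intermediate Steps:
k = 0
E(P, s) = P + s (E(P, s) = (P + s) + 0 = P + s)
K = -4720137759/5646713699 (K = 4/(-4 + (91750/(-113741) - 3560/(-165996))) = 4/(-4 + (91750*(-1/113741) - 3560*(-1/165996))) = 4/(-4 + (-91750/113741 + 890/41499)) = 4/(-4 - 3706303760/4720137759) = 4/(-22586854796/4720137759) = 4*(-4720137759/22586854796) = -4720137759/5646713699 ≈ -0.83591)
E(((-36 + 120) + 16) + 186, -676) - K = ((((-36 + 120) + 16) + 186) - 676) - 1*(-4720137759/5646713699) = (((84 + 16) + 186) - 676) + 4720137759/5646713699 = ((100 + 186) - 676) + 4720137759/5646713699 = (286 - 676) + 4720137759/5646713699 = -390 + 4720137759/5646713699 = -2197498204851/5646713699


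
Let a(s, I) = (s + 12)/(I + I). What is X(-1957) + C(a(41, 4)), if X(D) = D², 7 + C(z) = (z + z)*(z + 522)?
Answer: 122779081/32 ≈ 3.8368e+6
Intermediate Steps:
a(s, I) = (12 + s)/(2*I) (a(s, I) = (12 + s)/((2*I)) = (12 + s)*(1/(2*I)) = (12 + s)/(2*I))
C(z) = -7 + 2*z*(522 + z) (C(z) = -7 + (z + z)*(z + 522) = -7 + (2*z)*(522 + z) = -7 + 2*z*(522 + z))
X(-1957) + C(a(41, 4)) = (-1957)² + (-7 + 2*((½)*(12 + 41)/4)² + 1044*((½)*(12 + 41)/4)) = 3829849 + (-7 + 2*((½)*(¼)*53)² + 1044*((½)*(¼)*53)) = 3829849 + (-7 + 2*(53/8)² + 1044*(53/8)) = 3829849 + (-7 + 2*(2809/64) + 13833/2) = 3829849 + (-7 + 2809/32 + 13833/2) = 3829849 + 223913/32 = 122779081/32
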